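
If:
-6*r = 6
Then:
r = -1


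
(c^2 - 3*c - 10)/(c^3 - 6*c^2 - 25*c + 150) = (c + 2)/(c^2 - c - 30)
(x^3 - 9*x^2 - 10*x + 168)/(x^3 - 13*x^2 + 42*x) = (x + 4)/x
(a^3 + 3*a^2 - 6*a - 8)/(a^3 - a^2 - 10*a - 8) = (a^2 + 2*a - 8)/(a^2 - 2*a - 8)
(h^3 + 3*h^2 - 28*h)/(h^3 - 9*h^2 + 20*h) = (h + 7)/(h - 5)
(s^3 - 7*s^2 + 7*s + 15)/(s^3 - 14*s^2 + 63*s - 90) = (s + 1)/(s - 6)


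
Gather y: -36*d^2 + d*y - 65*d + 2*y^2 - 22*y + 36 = -36*d^2 - 65*d + 2*y^2 + y*(d - 22) + 36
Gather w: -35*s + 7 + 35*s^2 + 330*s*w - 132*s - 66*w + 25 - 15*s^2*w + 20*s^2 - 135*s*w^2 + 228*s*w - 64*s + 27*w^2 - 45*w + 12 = 55*s^2 - 231*s + w^2*(27 - 135*s) + w*(-15*s^2 + 558*s - 111) + 44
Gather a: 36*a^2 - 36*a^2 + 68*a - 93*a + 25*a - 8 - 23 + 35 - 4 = 0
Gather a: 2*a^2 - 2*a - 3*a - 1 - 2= 2*a^2 - 5*a - 3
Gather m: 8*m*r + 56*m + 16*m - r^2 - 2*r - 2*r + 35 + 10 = m*(8*r + 72) - r^2 - 4*r + 45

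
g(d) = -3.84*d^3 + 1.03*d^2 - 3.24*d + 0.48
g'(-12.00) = -1686.84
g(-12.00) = 6823.20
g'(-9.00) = -954.90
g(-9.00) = 2912.43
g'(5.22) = -306.39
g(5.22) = -534.56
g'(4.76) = -254.45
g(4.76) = -405.75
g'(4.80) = -258.77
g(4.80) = -416.01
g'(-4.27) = -222.08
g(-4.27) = 332.06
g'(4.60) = -237.53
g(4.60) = -366.40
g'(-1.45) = -30.45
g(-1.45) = 19.05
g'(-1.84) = -46.03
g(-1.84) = 33.85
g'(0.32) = -3.76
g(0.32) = -0.58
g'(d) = -11.52*d^2 + 2.06*d - 3.24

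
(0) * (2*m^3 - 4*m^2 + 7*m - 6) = 0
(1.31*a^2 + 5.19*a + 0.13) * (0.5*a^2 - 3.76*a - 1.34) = 0.655*a^4 - 2.3306*a^3 - 21.2048*a^2 - 7.4434*a - 0.1742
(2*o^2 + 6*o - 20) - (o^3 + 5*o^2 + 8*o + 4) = -o^3 - 3*o^2 - 2*o - 24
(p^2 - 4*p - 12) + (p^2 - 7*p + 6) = 2*p^2 - 11*p - 6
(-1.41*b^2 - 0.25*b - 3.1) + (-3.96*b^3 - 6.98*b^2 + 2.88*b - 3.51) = -3.96*b^3 - 8.39*b^2 + 2.63*b - 6.61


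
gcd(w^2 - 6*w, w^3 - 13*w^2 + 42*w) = w^2 - 6*w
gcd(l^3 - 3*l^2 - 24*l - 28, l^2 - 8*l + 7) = l - 7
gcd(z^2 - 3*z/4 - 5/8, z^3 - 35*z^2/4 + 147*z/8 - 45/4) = z - 5/4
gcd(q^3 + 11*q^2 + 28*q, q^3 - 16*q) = q^2 + 4*q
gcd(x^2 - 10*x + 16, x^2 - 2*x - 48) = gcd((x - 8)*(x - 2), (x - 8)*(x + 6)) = x - 8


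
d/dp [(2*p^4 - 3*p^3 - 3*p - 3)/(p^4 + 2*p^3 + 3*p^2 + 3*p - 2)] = (7*p^6 + 12*p^5 + 18*p^4 - 10*p^3 + 45*p^2 + 18*p + 15)/(p^8 + 4*p^7 + 10*p^6 + 18*p^5 + 17*p^4 + 10*p^3 - 3*p^2 - 12*p + 4)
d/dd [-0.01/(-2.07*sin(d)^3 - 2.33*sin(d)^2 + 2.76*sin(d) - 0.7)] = (-0.0621*sin(d)^2 - 0.0466*sin(d) + 0.0276)*cos(d)/(2.07*sin(d)^3 + 2.33*sin(d)^2 - 2.76*sin(d) + 0.7)^2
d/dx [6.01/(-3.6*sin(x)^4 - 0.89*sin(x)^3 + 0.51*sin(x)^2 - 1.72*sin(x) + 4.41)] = (86.544*sin(x)^3 + 16.0467*sin(x)^2 - 6.1302*sin(x) + 10.3372)*cos(x)/(3.6*sin(x)^4 + 0.89*sin(x)^3 - 0.51*sin(x)^2 + 1.72*sin(x) - 4.41)^2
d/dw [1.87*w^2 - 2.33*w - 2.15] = 3.74*w - 2.33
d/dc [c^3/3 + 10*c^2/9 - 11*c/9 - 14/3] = c^2 + 20*c/9 - 11/9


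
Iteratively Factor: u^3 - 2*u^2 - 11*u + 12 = (u + 3)*(u^2 - 5*u + 4) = (u - 4)*(u + 3)*(u - 1)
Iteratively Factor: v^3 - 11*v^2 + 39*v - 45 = (v - 5)*(v^2 - 6*v + 9) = (v - 5)*(v - 3)*(v - 3)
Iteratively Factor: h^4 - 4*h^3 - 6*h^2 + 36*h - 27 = (h - 3)*(h^3 - h^2 - 9*h + 9) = (h - 3)*(h + 3)*(h^2 - 4*h + 3) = (h - 3)*(h - 1)*(h + 3)*(h - 3)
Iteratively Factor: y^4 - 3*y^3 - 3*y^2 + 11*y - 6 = (y + 2)*(y^3 - 5*y^2 + 7*y - 3) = (y - 1)*(y + 2)*(y^2 - 4*y + 3) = (y - 1)^2*(y + 2)*(y - 3)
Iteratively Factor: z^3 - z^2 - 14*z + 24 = (z + 4)*(z^2 - 5*z + 6) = (z - 3)*(z + 4)*(z - 2)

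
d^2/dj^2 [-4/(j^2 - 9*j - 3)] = 8*(-j^2 + 9*j + (2*j - 9)^2 + 3)/(-j^2 + 9*j + 3)^3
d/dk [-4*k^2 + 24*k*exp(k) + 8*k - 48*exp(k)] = 24*k*exp(k) - 8*k - 24*exp(k) + 8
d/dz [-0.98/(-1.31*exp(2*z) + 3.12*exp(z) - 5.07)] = (3.0576 - 2.5676*exp(z))*exp(z)/(1.31*exp(2*z) - 3.12*exp(z) + 5.07)^2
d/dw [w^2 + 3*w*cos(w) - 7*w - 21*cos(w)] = -3*w*sin(w) + 2*w + 21*sin(w) + 3*cos(w) - 7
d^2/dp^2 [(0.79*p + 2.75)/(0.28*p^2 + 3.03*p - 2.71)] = ((0.56*p + 3.03)*(0.79*p + 2.75)*(1.12*p + 6.06) - (1.3272*p + 6.3274)*(0.28*p^2 + 3.03*p - 2.71))/(0.28*p^2 + 3.03*p - 2.71)^3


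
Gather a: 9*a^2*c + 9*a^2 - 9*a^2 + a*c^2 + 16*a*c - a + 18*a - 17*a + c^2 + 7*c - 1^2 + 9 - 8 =9*a^2*c + a*(c^2 + 16*c) + c^2 + 7*c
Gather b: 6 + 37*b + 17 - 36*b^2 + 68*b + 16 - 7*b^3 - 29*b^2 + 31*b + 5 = -7*b^3 - 65*b^2 + 136*b + 44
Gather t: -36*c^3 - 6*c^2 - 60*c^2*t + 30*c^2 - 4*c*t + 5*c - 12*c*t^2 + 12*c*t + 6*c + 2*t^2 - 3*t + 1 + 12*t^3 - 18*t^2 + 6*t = -36*c^3 + 24*c^2 + 11*c + 12*t^3 + t^2*(-12*c - 16) + t*(-60*c^2 + 8*c + 3) + 1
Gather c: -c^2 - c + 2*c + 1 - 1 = -c^2 + c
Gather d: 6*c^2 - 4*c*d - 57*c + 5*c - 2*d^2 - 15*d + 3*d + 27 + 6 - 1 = 6*c^2 - 52*c - 2*d^2 + d*(-4*c - 12) + 32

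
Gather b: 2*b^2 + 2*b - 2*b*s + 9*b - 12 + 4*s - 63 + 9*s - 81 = 2*b^2 + b*(11 - 2*s) + 13*s - 156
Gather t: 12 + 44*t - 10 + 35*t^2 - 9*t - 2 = 35*t^2 + 35*t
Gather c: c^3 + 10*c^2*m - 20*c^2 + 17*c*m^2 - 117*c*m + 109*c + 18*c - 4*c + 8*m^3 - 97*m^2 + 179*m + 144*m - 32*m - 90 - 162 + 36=c^3 + c^2*(10*m - 20) + c*(17*m^2 - 117*m + 123) + 8*m^3 - 97*m^2 + 291*m - 216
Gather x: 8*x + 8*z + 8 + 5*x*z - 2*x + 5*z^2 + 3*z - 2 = x*(5*z + 6) + 5*z^2 + 11*z + 6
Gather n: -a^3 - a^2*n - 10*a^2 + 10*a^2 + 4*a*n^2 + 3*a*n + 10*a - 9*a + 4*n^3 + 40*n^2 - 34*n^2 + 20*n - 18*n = -a^3 + a + 4*n^3 + n^2*(4*a + 6) + n*(-a^2 + 3*a + 2)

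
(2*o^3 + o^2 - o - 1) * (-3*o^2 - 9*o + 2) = -6*o^5 - 21*o^4 - 2*o^3 + 14*o^2 + 7*o - 2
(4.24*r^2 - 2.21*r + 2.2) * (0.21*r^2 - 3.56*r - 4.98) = 0.8904*r^4 - 15.5585*r^3 - 12.7856*r^2 + 3.1738*r - 10.956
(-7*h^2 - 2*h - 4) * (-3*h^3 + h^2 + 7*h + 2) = 21*h^5 - h^4 - 39*h^3 - 32*h^2 - 32*h - 8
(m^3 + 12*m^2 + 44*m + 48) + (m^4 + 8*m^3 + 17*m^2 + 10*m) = m^4 + 9*m^3 + 29*m^2 + 54*m + 48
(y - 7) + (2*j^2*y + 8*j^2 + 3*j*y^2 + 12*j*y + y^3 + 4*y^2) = 2*j^2*y + 8*j^2 + 3*j*y^2 + 12*j*y + y^3 + 4*y^2 + y - 7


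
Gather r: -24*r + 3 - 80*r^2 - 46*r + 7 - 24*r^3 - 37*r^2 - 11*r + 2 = -24*r^3 - 117*r^2 - 81*r + 12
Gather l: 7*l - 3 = 7*l - 3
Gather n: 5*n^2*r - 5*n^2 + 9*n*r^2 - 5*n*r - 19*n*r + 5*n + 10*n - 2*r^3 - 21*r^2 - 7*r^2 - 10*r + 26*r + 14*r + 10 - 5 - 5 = n^2*(5*r - 5) + n*(9*r^2 - 24*r + 15) - 2*r^3 - 28*r^2 + 30*r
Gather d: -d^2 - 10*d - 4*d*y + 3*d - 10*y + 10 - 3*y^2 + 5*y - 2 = -d^2 + d*(-4*y - 7) - 3*y^2 - 5*y + 8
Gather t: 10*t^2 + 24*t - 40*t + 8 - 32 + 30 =10*t^2 - 16*t + 6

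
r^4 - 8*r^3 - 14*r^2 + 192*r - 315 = (r - 7)*(r - 3)^2*(r + 5)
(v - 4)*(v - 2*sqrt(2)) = v^2 - 4*v - 2*sqrt(2)*v + 8*sqrt(2)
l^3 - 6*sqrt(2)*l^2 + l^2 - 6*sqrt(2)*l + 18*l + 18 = (l + 1)*(l - 3*sqrt(2))^2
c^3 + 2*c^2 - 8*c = c*(c - 2)*(c + 4)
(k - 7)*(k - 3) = k^2 - 10*k + 21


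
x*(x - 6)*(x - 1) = x^3 - 7*x^2 + 6*x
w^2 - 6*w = w*(w - 6)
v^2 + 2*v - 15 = (v - 3)*(v + 5)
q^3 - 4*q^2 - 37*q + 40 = (q - 8)*(q - 1)*(q + 5)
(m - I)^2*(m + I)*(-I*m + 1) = -I*m^4 - 2*I*m^2 - I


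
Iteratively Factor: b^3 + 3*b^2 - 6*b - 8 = (b + 4)*(b^2 - b - 2) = (b - 2)*(b + 4)*(b + 1)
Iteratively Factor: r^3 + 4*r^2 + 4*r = (r)*(r^2 + 4*r + 4) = r*(r + 2)*(r + 2)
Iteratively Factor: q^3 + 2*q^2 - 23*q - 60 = (q + 3)*(q^2 - q - 20) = (q - 5)*(q + 3)*(q + 4)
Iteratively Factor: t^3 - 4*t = (t - 2)*(t^2 + 2*t) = t*(t - 2)*(t + 2)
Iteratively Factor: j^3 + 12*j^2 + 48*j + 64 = (j + 4)*(j^2 + 8*j + 16) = (j + 4)^2*(j + 4)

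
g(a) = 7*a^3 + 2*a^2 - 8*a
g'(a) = 21*a^2 + 4*a - 8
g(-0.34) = 2.68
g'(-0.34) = -6.93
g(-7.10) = -2347.76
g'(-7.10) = 1022.21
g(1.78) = 31.58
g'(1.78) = 65.66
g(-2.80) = -115.58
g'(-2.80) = 145.44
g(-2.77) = -111.27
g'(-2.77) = 142.05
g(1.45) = 13.95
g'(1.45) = 41.95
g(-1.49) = -6.80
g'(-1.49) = 32.66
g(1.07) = 2.31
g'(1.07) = 20.32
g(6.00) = 1536.00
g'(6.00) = 772.00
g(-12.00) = -11712.00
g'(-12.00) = 2968.00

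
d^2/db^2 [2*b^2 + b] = 4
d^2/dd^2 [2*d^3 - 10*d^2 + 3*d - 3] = 12*d - 20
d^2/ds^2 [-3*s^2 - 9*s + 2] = -6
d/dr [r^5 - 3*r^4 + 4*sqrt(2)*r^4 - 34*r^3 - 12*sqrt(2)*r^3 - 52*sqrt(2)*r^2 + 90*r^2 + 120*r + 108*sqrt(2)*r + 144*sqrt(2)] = 5*r^4 - 12*r^3 + 16*sqrt(2)*r^3 - 102*r^2 - 36*sqrt(2)*r^2 - 104*sqrt(2)*r + 180*r + 120 + 108*sqrt(2)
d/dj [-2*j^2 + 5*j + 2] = 5 - 4*j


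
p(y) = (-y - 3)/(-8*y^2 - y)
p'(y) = (-y - 3)*(16*y + 1)/(-8*y^2 - y)^2 - 1/(-8*y^2 - y) = (y*(8*y + 1) - (y + 3)*(16*y + 1))/(y^2*(8*y + 1)^2)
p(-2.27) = 0.02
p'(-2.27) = 0.04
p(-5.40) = -0.01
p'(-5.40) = 0.00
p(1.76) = 0.18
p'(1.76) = -0.16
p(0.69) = 0.82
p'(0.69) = -1.97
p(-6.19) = -0.01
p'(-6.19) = -0.00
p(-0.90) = 0.38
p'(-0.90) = 1.08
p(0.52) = 1.31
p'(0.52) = -4.18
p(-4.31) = -0.01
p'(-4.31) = 0.00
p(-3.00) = 0.00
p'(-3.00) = 0.01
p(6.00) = 0.03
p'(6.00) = -0.00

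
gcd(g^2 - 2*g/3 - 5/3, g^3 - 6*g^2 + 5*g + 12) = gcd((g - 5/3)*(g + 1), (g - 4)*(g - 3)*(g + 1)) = g + 1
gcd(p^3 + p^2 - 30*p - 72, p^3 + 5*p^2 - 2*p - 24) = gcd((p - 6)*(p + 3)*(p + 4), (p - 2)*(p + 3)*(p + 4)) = p^2 + 7*p + 12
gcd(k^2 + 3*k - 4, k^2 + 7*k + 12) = k + 4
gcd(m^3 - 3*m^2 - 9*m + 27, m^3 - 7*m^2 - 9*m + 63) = m^2 - 9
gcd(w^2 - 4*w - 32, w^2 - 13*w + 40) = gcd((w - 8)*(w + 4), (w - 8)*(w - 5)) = w - 8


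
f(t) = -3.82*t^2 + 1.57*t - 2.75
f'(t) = 1.57 - 7.64*t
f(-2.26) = -25.81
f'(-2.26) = 18.84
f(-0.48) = -4.38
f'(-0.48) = 5.24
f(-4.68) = -93.76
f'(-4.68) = 37.33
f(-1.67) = -16.03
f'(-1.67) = 14.33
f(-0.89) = -7.17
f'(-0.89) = 8.37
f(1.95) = -14.21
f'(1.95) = -13.33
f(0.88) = -4.33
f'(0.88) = -5.15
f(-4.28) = -79.45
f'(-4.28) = 34.27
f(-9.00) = -326.30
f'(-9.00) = 70.33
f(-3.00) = -41.84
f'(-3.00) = 24.49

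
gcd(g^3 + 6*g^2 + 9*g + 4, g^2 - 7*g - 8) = g + 1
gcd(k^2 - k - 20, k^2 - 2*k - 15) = k - 5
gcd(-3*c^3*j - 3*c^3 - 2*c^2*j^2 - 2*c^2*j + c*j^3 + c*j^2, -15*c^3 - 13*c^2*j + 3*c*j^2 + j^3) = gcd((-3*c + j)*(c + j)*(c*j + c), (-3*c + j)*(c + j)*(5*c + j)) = 3*c^2 + 2*c*j - j^2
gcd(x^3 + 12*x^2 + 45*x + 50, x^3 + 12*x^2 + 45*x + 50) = x^3 + 12*x^2 + 45*x + 50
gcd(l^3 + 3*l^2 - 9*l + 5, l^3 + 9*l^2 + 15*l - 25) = l^2 + 4*l - 5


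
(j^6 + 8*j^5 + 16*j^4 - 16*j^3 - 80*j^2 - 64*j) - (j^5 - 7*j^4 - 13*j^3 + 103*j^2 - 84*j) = j^6 + 7*j^5 + 23*j^4 - 3*j^3 - 183*j^2 + 20*j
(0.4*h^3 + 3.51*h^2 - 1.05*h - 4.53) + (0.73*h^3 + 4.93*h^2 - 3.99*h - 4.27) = 1.13*h^3 + 8.44*h^2 - 5.04*h - 8.8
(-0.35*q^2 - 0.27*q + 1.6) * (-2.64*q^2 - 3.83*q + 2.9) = 0.924*q^4 + 2.0533*q^3 - 4.2049*q^2 - 6.911*q + 4.64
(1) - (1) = 0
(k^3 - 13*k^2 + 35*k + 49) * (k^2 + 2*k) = k^5 - 11*k^4 + 9*k^3 + 119*k^2 + 98*k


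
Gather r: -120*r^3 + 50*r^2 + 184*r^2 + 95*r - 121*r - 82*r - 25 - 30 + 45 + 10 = -120*r^3 + 234*r^2 - 108*r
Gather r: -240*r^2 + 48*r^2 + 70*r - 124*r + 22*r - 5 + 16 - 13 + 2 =-192*r^2 - 32*r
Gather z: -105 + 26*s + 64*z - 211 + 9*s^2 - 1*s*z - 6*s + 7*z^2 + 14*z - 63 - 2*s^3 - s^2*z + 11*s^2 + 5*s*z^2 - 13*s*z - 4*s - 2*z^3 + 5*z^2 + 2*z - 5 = -2*s^3 + 20*s^2 + 16*s - 2*z^3 + z^2*(5*s + 12) + z*(-s^2 - 14*s + 80) - 384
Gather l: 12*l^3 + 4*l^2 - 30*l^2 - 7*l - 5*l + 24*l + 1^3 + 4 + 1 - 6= 12*l^3 - 26*l^2 + 12*l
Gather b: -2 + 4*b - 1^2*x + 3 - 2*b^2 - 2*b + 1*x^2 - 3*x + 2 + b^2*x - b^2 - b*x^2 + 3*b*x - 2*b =b^2*(x - 3) + b*(-x^2 + 3*x) + x^2 - 4*x + 3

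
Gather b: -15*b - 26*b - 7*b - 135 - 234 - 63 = -48*b - 432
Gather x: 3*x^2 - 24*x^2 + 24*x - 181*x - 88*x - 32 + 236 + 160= -21*x^2 - 245*x + 364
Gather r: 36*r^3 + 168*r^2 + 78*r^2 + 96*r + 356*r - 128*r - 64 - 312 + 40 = 36*r^3 + 246*r^2 + 324*r - 336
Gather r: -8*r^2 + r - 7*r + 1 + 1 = -8*r^2 - 6*r + 2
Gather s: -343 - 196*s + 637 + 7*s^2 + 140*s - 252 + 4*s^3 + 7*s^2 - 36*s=4*s^3 + 14*s^2 - 92*s + 42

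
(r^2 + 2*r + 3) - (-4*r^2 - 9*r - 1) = 5*r^2 + 11*r + 4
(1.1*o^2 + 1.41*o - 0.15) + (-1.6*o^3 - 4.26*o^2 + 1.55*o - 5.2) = -1.6*o^3 - 3.16*o^2 + 2.96*o - 5.35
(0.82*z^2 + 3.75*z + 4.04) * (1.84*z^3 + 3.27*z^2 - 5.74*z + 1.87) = 1.5088*z^5 + 9.5814*z^4 + 14.9893*z^3 - 6.7808*z^2 - 16.1771*z + 7.5548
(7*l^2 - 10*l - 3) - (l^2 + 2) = 6*l^2 - 10*l - 5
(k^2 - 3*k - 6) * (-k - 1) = -k^3 + 2*k^2 + 9*k + 6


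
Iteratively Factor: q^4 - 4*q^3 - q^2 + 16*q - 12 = (q - 3)*(q^3 - q^2 - 4*q + 4) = (q - 3)*(q + 2)*(q^2 - 3*q + 2) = (q - 3)*(q - 2)*(q + 2)*(q - 1)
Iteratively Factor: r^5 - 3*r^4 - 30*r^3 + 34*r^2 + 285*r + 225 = (r + 1)*(r^4 - 4*r^3 - 26*r^2 + 60*r + 225) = (r + 1)*(r + 3)*(r^3 - 7*r^2 - 5*r + 75) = (r - 5)*(r + 1)*(r + 3)*(r^2 - 2*r - 15) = (r - 5)*(r + 1)*(r + 3)^2*(r - 5)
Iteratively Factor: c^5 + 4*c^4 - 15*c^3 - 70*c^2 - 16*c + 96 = (c + 4)*(c^4 - 15*c^2 - 10*c + 24) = (c - 4)*(c + 4)*(c^3 + 4*c^2 + c - 6) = (c - 4)*(c - 1)*(c + 4)*(c^2 + 5*c + 6) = (c - 4)*(c - 1)*(c + 3)*(c + 4)*(c + 2)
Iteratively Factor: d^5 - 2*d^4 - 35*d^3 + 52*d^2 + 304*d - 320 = (d + 4)*(d^4 - 6*d^3 - 11*d^2 + 96*d - 80) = (d - 5)*(d + 4)*(d^3 - d^2 - 16*d + 16) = (d - 5)*(d + 4)^2*(d^2 - 5*d + 4) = (d - 5)*(d - 1)*(d + 4)^2*(d - 4)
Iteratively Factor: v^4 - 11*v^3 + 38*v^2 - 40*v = (v - 5)*(v^3 - 6*v^2 + 8*v) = (v - 5)*(v - 4)*(v^2 - 2*v) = v*(v - 5)*(v - 4)*(v - 2)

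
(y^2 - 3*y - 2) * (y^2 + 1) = y^4 - 3*y^3 - y^2 - 3*y - 2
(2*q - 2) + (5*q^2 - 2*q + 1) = 5*q^2 - 1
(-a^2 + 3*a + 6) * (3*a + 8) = -3*a^3 + a^2 + 42*a + 48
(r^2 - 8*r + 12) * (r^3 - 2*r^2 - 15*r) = r^5 - 10*r^4 + 13*r^3 + 96*r^2 - 180*r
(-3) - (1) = -4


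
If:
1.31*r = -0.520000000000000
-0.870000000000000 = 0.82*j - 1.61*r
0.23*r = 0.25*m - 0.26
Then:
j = -1.84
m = 0.67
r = -0.40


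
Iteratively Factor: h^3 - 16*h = (h)*(h^2 - 16) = h*(h - 4)*(h + 4)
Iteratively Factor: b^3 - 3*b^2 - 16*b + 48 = (b - 4)*(b^2 + b - 12) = (b - 4)*(b - 3)*(b + 4)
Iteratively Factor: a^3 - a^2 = (a)*(a^2 - a) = a^2*(a - 1)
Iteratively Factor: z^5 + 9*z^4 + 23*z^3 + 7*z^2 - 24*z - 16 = (z + 1)*(z^4 + 8*z^3 + 15*z^2 - 8*z - 16) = (z + 1)*(z + 4)*(z^3 + 4*z^2 - z - 4) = (z + 1)^2*(z + 4)*(z^2 + 3*z - 4) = (z - 1)*(z + 1)^2*(z + 4)*(z + 4)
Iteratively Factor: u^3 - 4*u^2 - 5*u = (u - 5)*(u^2 + u) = u*(u - 5)*(u + 1)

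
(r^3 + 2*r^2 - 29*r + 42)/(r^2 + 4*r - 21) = r - 2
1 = 1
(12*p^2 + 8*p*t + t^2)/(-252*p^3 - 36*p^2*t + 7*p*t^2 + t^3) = (-2*p - t)/(42*p^2 - p*t - t^2)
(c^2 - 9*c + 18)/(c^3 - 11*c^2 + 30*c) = (c - 3)/(c*(c - 5))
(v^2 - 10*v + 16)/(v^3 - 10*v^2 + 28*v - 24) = (v - 8)/(v^2 - 8*v + 12)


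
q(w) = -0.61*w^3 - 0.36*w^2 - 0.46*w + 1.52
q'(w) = -1.83*w^2 - 0.72*w - 0.46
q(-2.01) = 5.94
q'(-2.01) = -6.41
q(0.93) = 0.29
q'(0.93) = -2.71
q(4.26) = -54.13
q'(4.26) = -36.74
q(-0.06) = 1.55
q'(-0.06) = -0.42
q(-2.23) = 7.52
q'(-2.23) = -7.95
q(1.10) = -0.23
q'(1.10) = -3.47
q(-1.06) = 2.33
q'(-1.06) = -1.75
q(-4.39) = 48.21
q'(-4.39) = -32.57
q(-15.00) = 1986.17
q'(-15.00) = -401.41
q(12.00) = -1109.92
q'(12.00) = -272.62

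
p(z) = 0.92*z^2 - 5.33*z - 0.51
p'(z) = 1.84*z - 5.33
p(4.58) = -5.62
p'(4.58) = 3.10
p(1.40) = -6.17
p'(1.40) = -2.75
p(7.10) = 8.02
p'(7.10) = 7.73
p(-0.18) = 0.48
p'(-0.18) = -5.66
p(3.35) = -8.04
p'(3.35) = 0.83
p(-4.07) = 36.42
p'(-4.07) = -12.82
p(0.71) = -3.83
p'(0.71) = -4.02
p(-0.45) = 2.07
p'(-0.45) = -6.16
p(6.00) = 0.63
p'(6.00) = 5.71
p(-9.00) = 121.98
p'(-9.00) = -21.89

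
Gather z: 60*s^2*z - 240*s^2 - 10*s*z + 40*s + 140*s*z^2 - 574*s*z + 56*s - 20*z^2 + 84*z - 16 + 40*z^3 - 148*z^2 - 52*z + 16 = -240*s^2 + 96*s + 40*z^3 + z^2*(140*s - 168) + z*(60*s^2 - 584*s + 32)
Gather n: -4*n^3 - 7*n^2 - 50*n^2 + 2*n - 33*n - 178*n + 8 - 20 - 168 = -4*n^3 - 57*n^2 - 209*n - 180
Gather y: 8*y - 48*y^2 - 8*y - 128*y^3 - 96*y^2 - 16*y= -128*y^3 - 144*y^2 - 16*y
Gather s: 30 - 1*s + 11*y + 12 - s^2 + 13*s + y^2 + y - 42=-s^2 + 12*s + y^2 + 12*y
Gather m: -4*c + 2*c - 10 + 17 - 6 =1 - 2*c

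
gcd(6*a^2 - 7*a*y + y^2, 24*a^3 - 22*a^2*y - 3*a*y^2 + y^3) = 6*a^2 - 7*a*y + y^2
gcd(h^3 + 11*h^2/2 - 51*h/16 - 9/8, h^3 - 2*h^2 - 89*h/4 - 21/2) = 1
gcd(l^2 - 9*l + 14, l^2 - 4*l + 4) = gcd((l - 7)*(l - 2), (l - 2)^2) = l - 2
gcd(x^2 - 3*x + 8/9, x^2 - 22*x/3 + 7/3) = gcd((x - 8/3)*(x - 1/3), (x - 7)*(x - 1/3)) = x - 1/3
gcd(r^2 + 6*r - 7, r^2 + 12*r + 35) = r + 7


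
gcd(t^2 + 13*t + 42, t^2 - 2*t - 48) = t + 6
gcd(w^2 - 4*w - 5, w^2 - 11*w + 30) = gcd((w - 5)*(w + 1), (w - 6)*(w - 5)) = w - 5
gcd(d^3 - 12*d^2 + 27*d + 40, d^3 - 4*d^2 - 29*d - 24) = d^2 - 7*d - 8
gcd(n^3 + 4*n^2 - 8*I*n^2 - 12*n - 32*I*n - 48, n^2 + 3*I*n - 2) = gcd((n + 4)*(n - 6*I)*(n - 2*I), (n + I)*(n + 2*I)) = 1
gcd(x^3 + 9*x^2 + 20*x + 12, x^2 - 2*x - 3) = x + 1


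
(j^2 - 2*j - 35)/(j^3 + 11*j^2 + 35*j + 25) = (j - 7)/(j^2 + 6*j + 5)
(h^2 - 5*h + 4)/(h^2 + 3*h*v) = (h^2 - 5*h + 4)/(h*(h + 3*v))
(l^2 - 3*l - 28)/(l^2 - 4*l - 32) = (l - 7)/(l - 8)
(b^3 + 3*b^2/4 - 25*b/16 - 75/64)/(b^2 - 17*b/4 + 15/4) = (b^2 + 2*b + 15/16)/(b - 3)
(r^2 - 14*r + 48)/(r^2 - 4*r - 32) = (r - 6)/(r + 4)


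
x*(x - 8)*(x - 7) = x^3 - 15*x^2 + 56*x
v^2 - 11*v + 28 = (v - 7)*(v - 4)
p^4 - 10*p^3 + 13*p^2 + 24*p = p*(p - 8)*(p - 3)*(p + 1)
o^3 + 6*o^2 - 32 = (o - 2)*(o + 4)^2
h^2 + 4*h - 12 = (h - 2)*(h + 6)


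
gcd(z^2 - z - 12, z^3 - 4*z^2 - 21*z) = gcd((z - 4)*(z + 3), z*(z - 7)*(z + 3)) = z + 3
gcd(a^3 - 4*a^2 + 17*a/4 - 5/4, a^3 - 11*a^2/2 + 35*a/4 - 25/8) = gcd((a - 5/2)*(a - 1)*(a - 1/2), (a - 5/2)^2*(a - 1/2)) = a^2 - 3*a + 5/4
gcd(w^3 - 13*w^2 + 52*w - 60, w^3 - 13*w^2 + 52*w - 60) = w^3 - 13*w^2 + 52*w - 60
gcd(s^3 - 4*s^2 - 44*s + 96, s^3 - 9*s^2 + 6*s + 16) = s^2 - 10*s + 16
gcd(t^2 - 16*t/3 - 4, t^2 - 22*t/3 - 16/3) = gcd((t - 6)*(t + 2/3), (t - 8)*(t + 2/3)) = t + 2/3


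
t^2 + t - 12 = (t - 3)*(t + 4)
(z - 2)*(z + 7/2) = z^2 + 3*z/2 - 7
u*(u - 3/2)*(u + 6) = u^3 + 9*u^2/2 - 9*u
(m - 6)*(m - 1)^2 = m^3 - 8*m^2 + 13*m - 6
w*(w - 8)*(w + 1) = w^3 - 7*w^2 - 8*w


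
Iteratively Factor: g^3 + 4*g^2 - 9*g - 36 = (g + 3)*(g^2 + g - 12) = (g + 3)*(g + 4)*(g - 3)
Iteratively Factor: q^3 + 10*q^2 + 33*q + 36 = (q + 3)*(q^2 + 7*q + 12) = (q + 3)*(q + 4)*(q + 3)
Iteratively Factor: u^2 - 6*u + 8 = (u - 4)*(u - 2)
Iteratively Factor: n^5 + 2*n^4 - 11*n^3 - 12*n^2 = (n)*(n^4 + 2*n^3 - 11*n^2 - 12*n) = n*(n + 4)*(n^3 - 2*n^2 - 3*n) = n*(n - 3)*(n + 4)*(n^2 + n) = n*(n - 3)*(n + 1)*(n + 4)*(n)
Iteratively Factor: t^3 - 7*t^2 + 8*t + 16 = (t - 4)*(t^2 - 3*t - 4) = (t - 4)*(t + 1)*(t - 4)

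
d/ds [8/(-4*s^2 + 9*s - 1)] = 8*(8*s - 9)/(4*s^2 - 9*s + 1)^2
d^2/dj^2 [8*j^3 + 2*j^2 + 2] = 48*j + 4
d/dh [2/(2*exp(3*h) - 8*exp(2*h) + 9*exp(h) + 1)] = (-12*exp(2*h) + 32*exp(h) - 18)*exp(h)/(2*exp(3*h) - 8*exp(2*h) + 9*exp(h) + 1)^2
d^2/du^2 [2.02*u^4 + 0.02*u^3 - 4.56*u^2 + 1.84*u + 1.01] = 24.24*u^2 + 0.12*u - 9.12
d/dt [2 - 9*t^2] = -18*t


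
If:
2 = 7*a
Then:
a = 2/7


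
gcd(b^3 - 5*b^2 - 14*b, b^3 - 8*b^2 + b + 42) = b^2 - 5*b - 14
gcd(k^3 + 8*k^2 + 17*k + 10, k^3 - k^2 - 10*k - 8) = k^2 + 3*k + 2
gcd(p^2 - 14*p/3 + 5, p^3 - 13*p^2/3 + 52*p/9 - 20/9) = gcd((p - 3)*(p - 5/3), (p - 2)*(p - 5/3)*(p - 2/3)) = p - 5/3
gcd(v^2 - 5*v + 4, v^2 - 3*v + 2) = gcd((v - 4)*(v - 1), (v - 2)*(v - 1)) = v - 1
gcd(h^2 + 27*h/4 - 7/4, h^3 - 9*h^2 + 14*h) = 1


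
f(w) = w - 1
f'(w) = 1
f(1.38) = 0.38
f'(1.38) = 1.00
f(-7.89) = -8.89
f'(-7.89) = 1.00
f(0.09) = -0.91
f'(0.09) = 1.00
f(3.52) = 2.52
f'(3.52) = 1.00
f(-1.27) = -2.27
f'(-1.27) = 1.00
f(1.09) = 0.09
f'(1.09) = 1.00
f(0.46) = -0.54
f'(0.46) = 1.00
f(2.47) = 1.47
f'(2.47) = 1.00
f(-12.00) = -13.00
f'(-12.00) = 1.00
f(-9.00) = -10.00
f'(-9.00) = 1.00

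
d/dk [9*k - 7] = 9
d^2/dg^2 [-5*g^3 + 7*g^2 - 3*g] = 14 - 30*g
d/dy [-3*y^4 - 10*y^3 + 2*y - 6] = -12*y^3 - 30*y^2 + 2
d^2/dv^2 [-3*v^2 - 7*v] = -6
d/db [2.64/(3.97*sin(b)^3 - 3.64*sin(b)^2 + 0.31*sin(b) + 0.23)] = (-31.4424*sin(b)^2 + 19.2192*sin(b) - 0.8184)*cos(b)/(3.97*sin(b)^3 - 3.64*sin(b)^2 + 0.31*sin(b) + 0.23)^2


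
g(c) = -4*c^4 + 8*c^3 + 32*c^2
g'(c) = -16*c^3 + 24*c^2 + 64*c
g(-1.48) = 24.97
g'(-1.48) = 9.72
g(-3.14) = -321.01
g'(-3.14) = 531.02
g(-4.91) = -2500.31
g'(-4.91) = 2158.29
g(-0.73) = 12.80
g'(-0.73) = -27.71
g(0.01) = 0.00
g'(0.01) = 0.64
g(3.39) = 151.14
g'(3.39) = -130.56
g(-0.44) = 5.36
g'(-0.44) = -22.15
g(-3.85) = -861.04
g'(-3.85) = 1022.41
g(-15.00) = -222300.00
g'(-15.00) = 58440.00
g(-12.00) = -92160.00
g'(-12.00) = 30336.00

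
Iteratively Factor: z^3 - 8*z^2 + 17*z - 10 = (z - 5)*(z^2 - 3*z + 2) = (z - 5)*(z - 1)*(z - 2)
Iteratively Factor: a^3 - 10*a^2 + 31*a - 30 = (a - 5)*(a^2 - 5*a + 6) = (a - 5)*(a - 2)*(a - 3)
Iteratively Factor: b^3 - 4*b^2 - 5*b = (b)*(b^2 - 4*b - 5) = b*(b + 1)*(b - 5)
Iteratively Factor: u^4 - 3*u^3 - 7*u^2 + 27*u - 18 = (u - 2)*(u^3 - u^2 - 9*u + 9) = (u - 3)*(u - 2)*(u^2 + 2*u - 3) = (u - 3)*(u - 2)*(u + 3)*(u - 1)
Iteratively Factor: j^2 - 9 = (j + 3)*(j - 3)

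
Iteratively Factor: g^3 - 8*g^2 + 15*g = (g - 3)*(g^2 - 5*g) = (g - 5)*(g - 3)*(g)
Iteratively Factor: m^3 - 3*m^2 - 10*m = (m)*(m^2 - 3*m - 10) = m*(m - 5)*(m + 2)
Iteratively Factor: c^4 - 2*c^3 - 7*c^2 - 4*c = (c + 1)*(c^3 - 3*c^2 - 4*c) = (c - 4)*(c + 1)*(c^2 + c) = (c - 4)*(c + 1)^2*(c)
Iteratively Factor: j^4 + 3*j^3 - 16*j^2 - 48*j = (j - 4)*(j^3 + 7*j^2 + 12*j) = (j - 4)*(j + 4)*(j^2 + 3*j) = j*(j - 4)*(j + 4)*(j + 3)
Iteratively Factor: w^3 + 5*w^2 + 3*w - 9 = (w + 3)*(w^2 + 2*w - 3) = (w + 3)^2*(w - 1)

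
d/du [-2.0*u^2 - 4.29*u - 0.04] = -4.0*u - 4.29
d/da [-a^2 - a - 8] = -2*a - 1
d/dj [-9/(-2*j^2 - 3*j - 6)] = 9*(-4*j - 3)/(2*j^2 + 3*j + 6)^2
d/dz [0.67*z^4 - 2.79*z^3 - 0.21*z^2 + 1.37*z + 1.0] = 2.68*z^3 - 8.37*z^2 - 0.42*z + 1.37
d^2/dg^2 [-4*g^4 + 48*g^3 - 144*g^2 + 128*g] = -48*g^2 + 288*g - 288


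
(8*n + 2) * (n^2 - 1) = 8*n^3 + 2*n^2 - 8*n - 2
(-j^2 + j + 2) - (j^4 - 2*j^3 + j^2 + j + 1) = -j^4 + 2*j^3 - 2*j^2 + 1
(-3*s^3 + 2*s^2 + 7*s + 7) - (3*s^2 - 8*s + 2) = -3*s^3 - s^2 + 15*s + 5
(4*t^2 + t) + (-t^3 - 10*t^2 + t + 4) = -t^3 - 6*t^2 + 2*t + 4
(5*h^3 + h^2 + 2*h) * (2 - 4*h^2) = -20*h^5 - 4*h^4 + 2*h^3 + 2*h^2 + 4*h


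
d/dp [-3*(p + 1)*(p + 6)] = -6*p - 21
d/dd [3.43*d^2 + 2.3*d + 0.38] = 6.86*d + 2.3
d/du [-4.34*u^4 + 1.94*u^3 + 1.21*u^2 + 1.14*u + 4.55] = -17.36*u^3 + 5.82*u^2 + 2.42*u + 1.14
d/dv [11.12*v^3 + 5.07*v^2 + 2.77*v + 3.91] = 33.36*v^2 + 10.14*v + 2.77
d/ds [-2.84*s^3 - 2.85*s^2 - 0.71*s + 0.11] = -8.52*s^2 - 5.7*s - 0.71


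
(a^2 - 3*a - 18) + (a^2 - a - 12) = 2*a^2 - 4*a - 30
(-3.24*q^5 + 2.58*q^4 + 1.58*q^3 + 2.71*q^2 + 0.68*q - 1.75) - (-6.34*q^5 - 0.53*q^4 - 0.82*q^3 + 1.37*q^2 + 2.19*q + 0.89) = 3.1*q^5 + 3.11*q^4 + 2.4*q^3 + 1.34*q^2 - 1.51*q - 2.64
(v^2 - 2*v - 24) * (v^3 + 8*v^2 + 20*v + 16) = v^5 + 6*v^4 - 20*v^3 - 216*v^2 - 512*v - 384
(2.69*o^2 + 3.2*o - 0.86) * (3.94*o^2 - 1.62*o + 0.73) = 10.5986*o^4 + 8.2502*o^3 - 6.6087*o^2 + 3.7292*o - 0.6278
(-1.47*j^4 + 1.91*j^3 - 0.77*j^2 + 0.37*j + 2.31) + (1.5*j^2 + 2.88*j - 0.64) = -1.47*j^4 + 1.91*j^3 + 0.73*j^2 + 3.25*j + 1.67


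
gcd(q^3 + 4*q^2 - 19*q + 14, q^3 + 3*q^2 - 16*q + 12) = q^2 - 3*q + 2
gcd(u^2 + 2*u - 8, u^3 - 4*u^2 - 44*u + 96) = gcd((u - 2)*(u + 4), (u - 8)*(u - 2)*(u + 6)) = u - 2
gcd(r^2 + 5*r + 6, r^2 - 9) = r + 3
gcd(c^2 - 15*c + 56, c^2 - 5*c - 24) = c - 8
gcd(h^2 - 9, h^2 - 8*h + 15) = h - 3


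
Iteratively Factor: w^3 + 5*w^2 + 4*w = (w + 1)*(w^2 + 4*w) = w*(w + 1)*(w + 4)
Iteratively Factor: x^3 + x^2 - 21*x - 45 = (x + 3)*(x^2 - 2*x - 15) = (x + 3)^2*(x - 5)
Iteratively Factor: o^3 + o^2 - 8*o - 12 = (o + 2)*(o^2 - o - 6) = (o - 3)*(o + 2)*(o + 2)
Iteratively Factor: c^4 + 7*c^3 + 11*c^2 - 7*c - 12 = (c + 1)*(c^3 + 6*c^2 + 5*c - 12) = (c + 1)*(c + 4)*(c^2 + 2*c - 3) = (c + 1)*(c + 3)*(c + 4)*(c - 1)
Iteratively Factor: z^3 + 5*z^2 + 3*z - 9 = (z + 3)*(z^2 + 2*z - 3) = (z - 1)*(z + 3)*(z + 3)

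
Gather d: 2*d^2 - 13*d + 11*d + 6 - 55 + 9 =2*d^2 - 2*d - 40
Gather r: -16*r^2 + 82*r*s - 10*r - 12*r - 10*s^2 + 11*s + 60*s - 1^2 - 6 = -16*r^2 + r*(82*s - 22) - 10*s^2 + 71*s - 7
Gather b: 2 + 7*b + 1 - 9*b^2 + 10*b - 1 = -9*b^2 + 17*b + 2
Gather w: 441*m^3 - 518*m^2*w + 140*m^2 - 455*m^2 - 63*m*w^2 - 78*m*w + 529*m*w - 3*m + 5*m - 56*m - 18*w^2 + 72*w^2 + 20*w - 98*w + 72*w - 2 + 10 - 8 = 441*m^3 - 315*m^2 - 54*m + w^2*(54 - 63*m) + w*(-518*m^2 + 451*m - 6)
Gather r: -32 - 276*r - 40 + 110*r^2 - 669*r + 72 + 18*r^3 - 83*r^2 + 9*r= 18*r^3 + 27*r^2 - 936*r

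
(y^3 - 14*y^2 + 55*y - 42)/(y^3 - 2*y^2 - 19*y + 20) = (y^2 - 13*y + 42)/(y^2 - y - 20)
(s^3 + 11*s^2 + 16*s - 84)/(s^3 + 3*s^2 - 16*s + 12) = (s + 7)/(s - 1)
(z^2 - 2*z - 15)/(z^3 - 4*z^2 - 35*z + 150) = (z + 3)/(z^2 + z - 30)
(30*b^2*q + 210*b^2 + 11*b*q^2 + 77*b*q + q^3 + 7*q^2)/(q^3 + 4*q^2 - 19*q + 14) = (30*b^2 + 11*b*q + q^2)/(q^2 - 3*q + 2)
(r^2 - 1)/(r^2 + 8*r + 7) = (r - 1)/(r + 7)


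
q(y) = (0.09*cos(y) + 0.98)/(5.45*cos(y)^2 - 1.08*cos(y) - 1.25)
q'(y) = (10.9*sin(y)*cos(y) - 1.08*sin(y))*(0.09*cos(y) + 0.98)/(5.45*cos(y)^2 - 1.08*cos(y) - 1.25)^2 - 0.09*sin(y)/(5.45*cos(y)^2 - 1.08*cos(y) - 1.25) = (0.4905*cos(y)^2 + 10.682*cos(y) - 0.9459)*sin(y)/(29.7025*cos(y)^4 - 11.772*cos(y)^3 - 12.4586*cos(y)^2 + 2.7*cos(y) + 1.5625)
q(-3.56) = 0.21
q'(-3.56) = -0.23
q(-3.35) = 0.18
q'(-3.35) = -0.09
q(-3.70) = 0.25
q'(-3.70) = -0.40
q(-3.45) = 0.19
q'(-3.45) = -0.15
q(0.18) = 0.36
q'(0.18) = 0.20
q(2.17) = 0.85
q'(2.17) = -4.71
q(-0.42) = 0.46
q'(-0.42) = -0.71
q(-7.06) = 1.39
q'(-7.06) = -8.59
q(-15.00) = 0.34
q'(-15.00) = 0.77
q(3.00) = 0.17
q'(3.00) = -0.06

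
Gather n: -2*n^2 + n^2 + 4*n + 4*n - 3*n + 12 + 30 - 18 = -n^2 + 5*n + 24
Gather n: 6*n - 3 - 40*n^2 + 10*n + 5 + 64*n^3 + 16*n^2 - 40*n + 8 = 64*n^3 - 24*n^2 - 24*n + 10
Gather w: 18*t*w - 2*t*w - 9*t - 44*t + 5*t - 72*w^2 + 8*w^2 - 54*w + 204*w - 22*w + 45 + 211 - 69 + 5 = -48*t - 64*w^2 + w*(16*t + 128) + 192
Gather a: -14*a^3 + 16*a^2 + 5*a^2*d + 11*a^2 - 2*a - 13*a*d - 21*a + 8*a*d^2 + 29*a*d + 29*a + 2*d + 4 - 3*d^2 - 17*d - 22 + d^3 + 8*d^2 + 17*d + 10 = -14*a^3 + a^2*(5*d + 27) + a*(8*d^2 + 16*d + 6) + d^3 + 5*d^2 + 2*d - 8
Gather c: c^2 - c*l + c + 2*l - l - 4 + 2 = c^2 + c*(1 - l) + l - 2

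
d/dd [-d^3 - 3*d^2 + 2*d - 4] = -3*d^2 - 6*d + 2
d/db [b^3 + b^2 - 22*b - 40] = 3*b^2 + 2*b - 22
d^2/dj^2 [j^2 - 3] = 2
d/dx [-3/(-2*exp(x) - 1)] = -6*exp(x)/(2*exp(x) + 1)^2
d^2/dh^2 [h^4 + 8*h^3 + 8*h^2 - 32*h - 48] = 12*h^2 + 48*h + 16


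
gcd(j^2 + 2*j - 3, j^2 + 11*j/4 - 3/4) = j + 3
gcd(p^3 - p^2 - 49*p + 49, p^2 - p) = p - 1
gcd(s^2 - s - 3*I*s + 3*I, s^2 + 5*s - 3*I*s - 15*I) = s - 3*I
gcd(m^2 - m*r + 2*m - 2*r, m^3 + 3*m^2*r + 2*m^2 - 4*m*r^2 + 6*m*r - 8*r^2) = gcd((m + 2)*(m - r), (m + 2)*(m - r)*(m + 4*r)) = -m^2 + m*r - 2*m + 2*r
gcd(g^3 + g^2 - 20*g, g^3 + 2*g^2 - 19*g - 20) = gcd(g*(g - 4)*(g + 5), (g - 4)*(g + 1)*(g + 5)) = g^2 + g - 20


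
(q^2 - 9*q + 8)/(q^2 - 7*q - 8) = (q - 1)/(q + 1)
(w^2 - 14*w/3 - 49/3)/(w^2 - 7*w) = (w + 7/3)/w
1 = 1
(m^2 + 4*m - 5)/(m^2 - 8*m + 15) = (m^2 + 4*m - 5)/(m^2 - 8*m + 15)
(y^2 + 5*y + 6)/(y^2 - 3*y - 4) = (y^2 + 5*y + 6)/(y^2 - 3*y - 4)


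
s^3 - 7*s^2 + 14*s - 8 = (s - 4)*(s - 2)*(s - 1)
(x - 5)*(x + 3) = x^2 - 2*x - 15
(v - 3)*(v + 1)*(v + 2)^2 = v^4 + 2*v^3 - 7*v^2 - 20*v - 12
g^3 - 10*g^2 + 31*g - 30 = (g - 5)*(g - 3)*(g - 2)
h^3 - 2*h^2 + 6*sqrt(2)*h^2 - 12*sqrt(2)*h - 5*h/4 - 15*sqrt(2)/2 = (h - 5/2)*(h + 1/2)*(h + 6*sqrt(2))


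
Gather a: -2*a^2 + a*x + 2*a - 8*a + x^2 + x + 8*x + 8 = -2*a^2 + a*(x - 6) + x^2 + 9*x + 8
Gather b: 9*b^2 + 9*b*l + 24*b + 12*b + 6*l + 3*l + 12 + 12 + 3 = 9*b^2 + b*(9*l + 36) + 9*l + 27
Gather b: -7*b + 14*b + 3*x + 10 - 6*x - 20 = 7*b - 3*x - 10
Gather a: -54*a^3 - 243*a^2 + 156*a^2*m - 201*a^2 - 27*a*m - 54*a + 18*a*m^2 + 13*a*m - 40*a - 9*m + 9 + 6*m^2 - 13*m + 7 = -54*a^3 + a^2*(156*m - 444) + a*(18*m^2 - 14*m - 94) + 6*m^2 - 22*m + 16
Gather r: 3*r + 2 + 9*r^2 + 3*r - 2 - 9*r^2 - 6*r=0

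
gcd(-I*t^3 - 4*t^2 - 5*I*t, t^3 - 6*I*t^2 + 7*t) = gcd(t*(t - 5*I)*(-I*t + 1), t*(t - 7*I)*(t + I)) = t^2 + I*t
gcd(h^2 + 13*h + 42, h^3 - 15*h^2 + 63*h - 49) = 1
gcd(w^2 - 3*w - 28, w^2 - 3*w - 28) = w^2 - 3*w - 28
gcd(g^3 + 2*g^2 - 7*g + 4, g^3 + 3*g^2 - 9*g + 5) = g^2 - 2*g + 1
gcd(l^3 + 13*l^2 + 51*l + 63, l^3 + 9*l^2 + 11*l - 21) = l^2 + 10*l + 21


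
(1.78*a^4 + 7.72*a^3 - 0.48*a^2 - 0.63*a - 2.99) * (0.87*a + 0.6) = 1.5486*a^5 + 7.7844*a^4 + 4.2144*a^3 - 0.8361*a^2 - 2.9793*a - 1.794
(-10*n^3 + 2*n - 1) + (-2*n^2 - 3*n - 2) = -10*n^3 - 2*n^2 - n - 3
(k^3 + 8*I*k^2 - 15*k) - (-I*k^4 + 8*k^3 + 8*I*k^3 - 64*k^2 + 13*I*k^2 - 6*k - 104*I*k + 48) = I*k^4 - 7*k^3 - 8*I*k^3 + 64*k^2 - 5*I*k^2 - 9*k + 104*I*k - 48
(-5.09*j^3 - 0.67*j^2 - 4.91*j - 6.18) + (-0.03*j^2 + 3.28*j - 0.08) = -5.09*j^3 - 0.7*j^2 - 1.63*j - 6.26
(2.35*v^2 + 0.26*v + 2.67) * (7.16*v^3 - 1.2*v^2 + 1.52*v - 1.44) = 16.826*v^5 - 0.9584*v^4 + 22.3772*v^3 - 6.1928*v^2 + 3.684*v - 3.8448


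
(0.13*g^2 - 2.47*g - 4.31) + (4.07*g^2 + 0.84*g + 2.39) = 4.2*g^2 - 1.63*g - 1.92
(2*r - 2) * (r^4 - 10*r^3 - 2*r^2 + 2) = 2*r^5 - 22*r^4 + 16*r^3 + 4*r^2 + 4*r - 4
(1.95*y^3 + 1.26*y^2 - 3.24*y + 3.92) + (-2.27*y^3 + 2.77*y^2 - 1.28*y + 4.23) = -0.32*y^3 + 4.03*y^2 - 4.52*y + 8.15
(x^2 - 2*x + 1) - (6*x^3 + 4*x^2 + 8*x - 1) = -6*x^3 - 3*x^2 - 10*x + 2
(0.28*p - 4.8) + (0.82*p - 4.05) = 1.1*p - 8.85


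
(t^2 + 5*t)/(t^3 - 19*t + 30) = t/(t^2 - 5*t + 6)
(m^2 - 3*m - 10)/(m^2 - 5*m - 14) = (m - 5)/(m - 7)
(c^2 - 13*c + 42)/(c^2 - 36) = (c - 7)/(c + 6)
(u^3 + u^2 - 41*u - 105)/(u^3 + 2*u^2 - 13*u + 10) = (u^2 - 4*u - 21)/(u^2 - 3*u + 2)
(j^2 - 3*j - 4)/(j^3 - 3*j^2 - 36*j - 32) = (j - 4)/(j^2 - 4*j - 32)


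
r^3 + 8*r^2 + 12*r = r*(r + 2)*(r + 6)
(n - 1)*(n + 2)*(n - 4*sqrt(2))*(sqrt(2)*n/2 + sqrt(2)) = sqrt(2)*n^4/2 - 4*n^3 + 3*sqrt(2)*n^3/2 - 12*n^2 - 2*sqrt(2)*n + 16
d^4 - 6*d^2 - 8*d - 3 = (d - 3)*(d + 1)^3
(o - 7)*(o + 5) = o^2 - 2*o - 35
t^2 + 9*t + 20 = (t + 4)*(t + 5)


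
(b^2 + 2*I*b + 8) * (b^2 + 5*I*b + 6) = b^4 + 7*I*b^3 + 4*b^2 + 52*I*b + 48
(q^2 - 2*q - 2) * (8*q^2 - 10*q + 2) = 8*q^4 - 26*q^3 + 6*q^2 + 16*q - 4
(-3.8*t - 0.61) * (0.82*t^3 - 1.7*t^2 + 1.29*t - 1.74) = -3.116*t^4 + 5.9598*t^3 - 3.865*t^2 + 5.8251*t + 1.0614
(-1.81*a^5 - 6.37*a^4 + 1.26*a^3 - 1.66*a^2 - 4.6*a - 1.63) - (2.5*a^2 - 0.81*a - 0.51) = -1.81*a^5 - 6.37*a^4 + 1.26*a^3 - 4.16*a^2 - 3.79*a - 1.12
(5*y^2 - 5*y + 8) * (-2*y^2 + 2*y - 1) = -10*y^4 + 20*y^3 - 31*y^2 + 21*y - 8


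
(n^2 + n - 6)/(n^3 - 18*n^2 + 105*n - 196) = (n^2 + n - 6)/(n^3 - 18*n^2 + 105*n - 196)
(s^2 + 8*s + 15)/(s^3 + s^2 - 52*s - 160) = (s + 3)/(s^2 - 4*s - 32)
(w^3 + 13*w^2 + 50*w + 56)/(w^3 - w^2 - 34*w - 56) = (w + 7)/(w - 7)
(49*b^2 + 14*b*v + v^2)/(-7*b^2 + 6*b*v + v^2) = (7*b + v)/(-b + v)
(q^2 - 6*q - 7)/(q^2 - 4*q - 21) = (q + 1)/(q + 3)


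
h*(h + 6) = h^2 + 6*h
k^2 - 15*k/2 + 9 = (k - 6)*(k - 3/2)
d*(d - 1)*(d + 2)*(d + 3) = d^4 + 4*d^3 + d^2 - 6*d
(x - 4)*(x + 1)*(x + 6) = x^3 + 3*x^2 - 22*x - 24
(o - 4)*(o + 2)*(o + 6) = o^3 + 4*o^2 - 20*o - 48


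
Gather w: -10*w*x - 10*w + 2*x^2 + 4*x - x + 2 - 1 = w*(-10*x - 10) + 2*x^2 + 3*x + 1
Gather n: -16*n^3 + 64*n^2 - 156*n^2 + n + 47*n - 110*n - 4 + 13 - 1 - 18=-16*n^3 - 92*n^2 - 62*n - 10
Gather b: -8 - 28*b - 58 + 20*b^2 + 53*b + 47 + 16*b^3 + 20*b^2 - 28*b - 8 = 16*b^3 + 40*b^2 - 3*b - 27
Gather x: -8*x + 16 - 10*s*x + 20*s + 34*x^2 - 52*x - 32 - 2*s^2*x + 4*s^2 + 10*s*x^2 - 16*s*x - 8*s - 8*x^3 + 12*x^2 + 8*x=4*s^2 + 12*s - 8*x^3 + x^2*(10*s + 46) + x*(-2*s^2 - 26*s - 52) - 16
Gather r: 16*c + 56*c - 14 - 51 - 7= 72*c - 72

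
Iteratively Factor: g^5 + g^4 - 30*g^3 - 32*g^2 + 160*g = (g)*(g^4 + g^3 - 30*g^2 - 32*g + 160) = g*(g - 2)*(g^3 + 3*g^2 - 24*g - 80) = g*(g - 5)*(g - 2)*(g^2 + 8*g + 16) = g*(g - 5)*(g - 2)*(g + 4)*(g + 4)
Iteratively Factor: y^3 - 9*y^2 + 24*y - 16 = (y - 1)*(y^2 - 8*y + 16) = (y - 4)*(y - 1)*(y - 4)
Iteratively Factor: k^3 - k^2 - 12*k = (k + 3)*(k^2 - 4*k) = k*(k + 3)*(k - 4)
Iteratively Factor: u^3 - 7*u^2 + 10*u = (u)*(u^2 - 7*u + 10) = u*(u - 2)*(u - 5)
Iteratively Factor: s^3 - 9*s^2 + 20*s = (s)*(s^2 - 9*s + 20) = s*(s - 4)*(s - 5)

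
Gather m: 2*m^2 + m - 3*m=2*m^2 - 2*m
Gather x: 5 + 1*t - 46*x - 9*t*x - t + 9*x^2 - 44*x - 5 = 9*x^2 + x*(-9*t - 90)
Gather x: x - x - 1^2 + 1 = 0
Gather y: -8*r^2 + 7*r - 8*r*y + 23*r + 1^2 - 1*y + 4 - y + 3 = -8*r^2 + 30*r + y*(-8*r - 2) + 8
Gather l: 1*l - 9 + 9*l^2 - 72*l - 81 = 9*l^2 - 71*l - 90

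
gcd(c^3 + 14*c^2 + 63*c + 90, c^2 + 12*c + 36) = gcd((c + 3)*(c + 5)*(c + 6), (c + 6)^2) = c + 6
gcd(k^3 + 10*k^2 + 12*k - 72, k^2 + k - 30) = k + 6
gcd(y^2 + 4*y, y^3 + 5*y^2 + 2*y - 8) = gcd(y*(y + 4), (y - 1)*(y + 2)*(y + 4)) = y + 4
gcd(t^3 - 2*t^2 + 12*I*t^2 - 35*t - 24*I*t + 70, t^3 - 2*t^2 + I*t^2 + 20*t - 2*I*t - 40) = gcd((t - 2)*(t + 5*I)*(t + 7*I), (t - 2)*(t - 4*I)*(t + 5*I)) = t^2 + t*(-2 + 5*I) - 10*I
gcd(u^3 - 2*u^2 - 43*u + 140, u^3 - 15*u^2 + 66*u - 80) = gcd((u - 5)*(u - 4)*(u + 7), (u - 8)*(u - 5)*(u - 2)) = u - 5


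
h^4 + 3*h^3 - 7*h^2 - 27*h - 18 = (h - 3)*(h + 1)*(h + 2)*(h + 3)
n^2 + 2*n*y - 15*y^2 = (n - 3*y)*(n + 5*y)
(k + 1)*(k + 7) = k^2 + 8*k + 7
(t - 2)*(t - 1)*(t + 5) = t^3 + 2*t^2 - 13*t + 10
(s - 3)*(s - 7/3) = s^2 - 16*s/3 + 7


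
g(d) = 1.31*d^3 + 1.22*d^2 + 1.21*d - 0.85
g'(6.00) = 157.33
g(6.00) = 333.29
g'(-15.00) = 848.86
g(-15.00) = -4165.75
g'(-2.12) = 13.70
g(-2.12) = -10.41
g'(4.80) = 103.47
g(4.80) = 177.94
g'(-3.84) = 49.79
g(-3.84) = -61.68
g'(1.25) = 10.40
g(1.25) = 5.13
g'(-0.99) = 2.65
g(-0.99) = -2.12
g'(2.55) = 32.99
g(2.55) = 31.89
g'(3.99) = 73.51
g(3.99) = 106.61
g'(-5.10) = 90.99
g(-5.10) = -149.06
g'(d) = 3.93*d^2 + 2.44*d + 1.21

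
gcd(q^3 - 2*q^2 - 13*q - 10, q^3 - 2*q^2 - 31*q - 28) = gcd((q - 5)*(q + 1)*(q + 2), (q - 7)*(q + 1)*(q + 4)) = q + 1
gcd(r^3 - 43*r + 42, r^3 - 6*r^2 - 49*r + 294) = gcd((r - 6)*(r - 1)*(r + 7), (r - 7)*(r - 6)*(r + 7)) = r^2 + r - 42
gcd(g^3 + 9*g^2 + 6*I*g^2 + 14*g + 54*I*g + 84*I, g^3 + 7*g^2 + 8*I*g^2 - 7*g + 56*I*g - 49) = g + 7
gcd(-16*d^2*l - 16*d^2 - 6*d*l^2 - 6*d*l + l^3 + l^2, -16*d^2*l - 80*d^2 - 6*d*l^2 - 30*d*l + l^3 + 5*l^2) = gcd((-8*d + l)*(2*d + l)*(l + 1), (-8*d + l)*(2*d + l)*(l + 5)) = 16*d^2 + 6*d*l - l^2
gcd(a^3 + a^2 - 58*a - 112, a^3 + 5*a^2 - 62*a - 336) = a^2 - a - 56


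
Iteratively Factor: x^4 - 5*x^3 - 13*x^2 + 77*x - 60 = (x + 4)*(x^3 - 9*x^2 + 23*x - 15) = (x - 5)*(x + 4)*(x^2 - 4*x + 3) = (x - 5)*(x - 1)*(x + 4)*(x - 3)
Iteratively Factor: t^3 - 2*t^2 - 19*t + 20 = (t - 1)*(t^2 - t - 20) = (t - 1)*(t + 4)*(t - 5)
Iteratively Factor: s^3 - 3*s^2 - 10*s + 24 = (s - 4)*(s^2 + s - 6) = (s - 4)*(s + 3)*(s - 2)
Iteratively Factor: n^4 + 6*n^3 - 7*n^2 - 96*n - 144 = (n + 3)*(n^3 + 3*n^2 - 16*n - 48) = (n + 3)^2*(n^2 - 16) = (n - 4)*(n + 3)^2*(n + 4)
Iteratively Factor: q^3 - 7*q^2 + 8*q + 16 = (q - 4)*(q^2 - 3*q - 4) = (q - 4)^2*(q + 1)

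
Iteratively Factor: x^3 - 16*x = (x - 4)*(x^2 + 4*x) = (x - 4)*(x + 4)*(x)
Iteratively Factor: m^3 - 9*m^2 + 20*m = (m - 5)*(m^2 - 4*m) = (m - 5)*(m - 4)*(m)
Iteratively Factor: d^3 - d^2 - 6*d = (d)*(d^2 - d - 6) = d*(d - 3)*(d + 2)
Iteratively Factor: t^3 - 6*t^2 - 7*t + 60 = (t - 5)*(t^2 - t - 12) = (t - 5)*(t + 3)*(t - 4)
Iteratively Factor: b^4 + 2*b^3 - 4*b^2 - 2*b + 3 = (b + 3)*(b^3 - b^2 - b + 1) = (b - 1)*(b + 3)*(b^2 - 1) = (b - 1)^2*(b + 3)*(b + 1)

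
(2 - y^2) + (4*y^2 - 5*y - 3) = 3*y^2 - 5*y - 1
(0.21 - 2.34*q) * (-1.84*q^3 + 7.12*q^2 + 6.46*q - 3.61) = 4.3056*q^4 - 17.0472*q^3 - 13.6212*q^2 + 9.804*q - 0.7581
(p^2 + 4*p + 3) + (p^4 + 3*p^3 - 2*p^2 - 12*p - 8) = p^4 + 3*p^3 - p^2 - 8*p - 5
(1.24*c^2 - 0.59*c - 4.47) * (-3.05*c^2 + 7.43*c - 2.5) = -3.782*c^4 + 11.0127*c^3 + 6.1498*c^2 - 31.7371*c + 11.175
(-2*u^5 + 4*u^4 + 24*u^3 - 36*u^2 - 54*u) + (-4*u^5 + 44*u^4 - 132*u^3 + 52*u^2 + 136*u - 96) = -6*u^5 + 48*u^4 - 108*u^3 + 16*u^2 + 82*u - 96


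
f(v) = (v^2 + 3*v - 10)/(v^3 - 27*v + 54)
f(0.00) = -0.19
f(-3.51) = -0.08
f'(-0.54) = -0.04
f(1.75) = -0.14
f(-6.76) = -0.21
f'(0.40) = -0.03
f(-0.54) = -0.17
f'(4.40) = -1.11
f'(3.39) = -35.90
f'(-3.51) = -0.03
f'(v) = (27 - 3*v^2)*(v^2 + 3*v - 10)/(v^3 - 27*v + 54)^2 + (2*v + 3)/(v^3 - 27*v + 54) = (-v^3 - 9*v^2 - 24*v + 36)/(v^5 + 3*v^4 - 45*v^3 - 27*v^2 + 648*v - 972)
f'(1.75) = 0.33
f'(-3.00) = -0.03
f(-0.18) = -0.18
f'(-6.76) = -0.18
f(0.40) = -0.20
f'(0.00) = -0.04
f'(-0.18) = -0.04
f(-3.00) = -0.09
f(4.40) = 1.11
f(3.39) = 8.17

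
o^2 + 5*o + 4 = (o + 1)*(o + 4)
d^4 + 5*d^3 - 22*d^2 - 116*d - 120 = (d - 5)*(d + 2)^2*(d + 6)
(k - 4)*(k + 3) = k^2 - k - 12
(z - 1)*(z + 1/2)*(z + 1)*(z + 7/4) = z^4 + 9*z^3/4 - z^2/8 - 9*z/4 - 7/8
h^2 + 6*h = h*(h + 6)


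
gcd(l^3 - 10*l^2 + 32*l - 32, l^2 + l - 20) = l - 4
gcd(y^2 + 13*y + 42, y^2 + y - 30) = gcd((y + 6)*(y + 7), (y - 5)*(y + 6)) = y + 6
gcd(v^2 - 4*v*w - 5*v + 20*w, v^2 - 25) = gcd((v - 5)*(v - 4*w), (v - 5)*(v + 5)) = v - 5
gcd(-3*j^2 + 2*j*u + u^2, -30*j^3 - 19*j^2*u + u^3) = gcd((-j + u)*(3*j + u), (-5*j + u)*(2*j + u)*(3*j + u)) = 3*j + u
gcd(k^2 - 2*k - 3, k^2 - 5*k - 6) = k + 1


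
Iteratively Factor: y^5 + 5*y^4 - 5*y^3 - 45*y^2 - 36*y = (y + 4)*(y^4 + y^3 - 9*y^2 - 9*y) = (y + 3)*(y + 4)*(y^3 - 2*y^2 - 3*y) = (y - 3)*(y + 3)*(y + 4)*(y^2 + y) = (y - 3)*(y + 1)*(y + 3)*(y + 4)*(y)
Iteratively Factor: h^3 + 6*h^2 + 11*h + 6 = (h + 2)*(h^2 + 4*h + 3) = (h + 2)*(h + 3)*(h + 1)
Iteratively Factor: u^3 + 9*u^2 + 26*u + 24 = (u + 4)*(u^2 + 5*u + 6) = (u + 3)*(u + 4)*(u + 2)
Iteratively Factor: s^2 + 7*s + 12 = (s + 4)*(s + 3)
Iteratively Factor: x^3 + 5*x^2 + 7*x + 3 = (x + 1)*(x^2 + 4*x + 3) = (x + 1)^2*(x + 3)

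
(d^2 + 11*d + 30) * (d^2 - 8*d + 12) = d^4 + 3*d^3 - 46*d^2 - 108*d + 360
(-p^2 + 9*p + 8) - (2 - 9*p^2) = 8*p^2 + 9*p + 6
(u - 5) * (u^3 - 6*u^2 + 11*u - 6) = u^4 - 11*u^3 + 41*u^2 - 61*u + 30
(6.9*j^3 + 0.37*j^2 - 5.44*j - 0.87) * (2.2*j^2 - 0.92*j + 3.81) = 15.18*j^5 - 5.534*j^4 + 13.9806*j^3 + 4.5005*j^2 - 19.926*j - 3.3147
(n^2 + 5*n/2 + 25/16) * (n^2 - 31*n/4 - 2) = n^4 - 21*n^3/4 - 317*n^2/16 - 1095*n/64 - 25/8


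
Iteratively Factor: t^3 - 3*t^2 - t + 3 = (t - 1)*(t^2 - 2*t - 3) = (t - 3)*(t - 1)*(t + 1)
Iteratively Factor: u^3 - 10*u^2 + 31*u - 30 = (u - 3)*(u^2 - 7*u + 10) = (u - 5)*(u - 3)*(u - 2)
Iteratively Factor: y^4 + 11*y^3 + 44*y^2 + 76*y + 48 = (y + 3)*(y^3 + 8*y^2 + 20*y + 16) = (y + 3)*(y + 4)*(y^2 + 4*y + 4) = (y + 2)*(y + 3)*(y + 4)*(y + 2)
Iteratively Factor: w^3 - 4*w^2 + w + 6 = (w - 2)*(w^2 - 2*w - 3) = (w - 2)*(w + 1)*(w - 3)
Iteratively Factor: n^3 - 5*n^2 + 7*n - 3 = (n - 1)*(n^2 - 4*n + 3) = (n - 3)*(n - 1)*(n - 1)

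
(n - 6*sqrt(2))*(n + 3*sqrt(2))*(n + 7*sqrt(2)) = n^3 + 4*sqrt(2)*n^2 - 78*n - 252*sqrt(2)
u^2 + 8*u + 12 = (u + 2)*(u + 6)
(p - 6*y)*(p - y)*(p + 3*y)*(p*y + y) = p^4*y - 4*p^3*y^2 + p^3*y - 15*p^2*y^3 - 4*p^2*y^2 + 18*p*y^4 - 15*p*y^3 + 18*y^4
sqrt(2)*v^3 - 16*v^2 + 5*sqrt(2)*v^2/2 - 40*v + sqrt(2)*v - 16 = (v + 2)*(v - 8*sqrt(2))*(sqrt(2)*v + sqrt(2)/2)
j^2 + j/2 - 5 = (j - 2)*(j + 5/2)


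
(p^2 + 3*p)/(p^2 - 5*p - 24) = p/(p - 8)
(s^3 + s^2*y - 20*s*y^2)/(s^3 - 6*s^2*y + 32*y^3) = s*(-s - 5*y)/(-s^2 + 2*s*y + 8*y^2)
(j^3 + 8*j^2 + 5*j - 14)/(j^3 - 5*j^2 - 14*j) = (j^2 + 6*j - 7)/(j*(j - 7))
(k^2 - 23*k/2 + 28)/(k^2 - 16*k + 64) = (k - 7/2)/(k - 8)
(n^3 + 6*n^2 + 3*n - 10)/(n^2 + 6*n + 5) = (n^2 + n - 2)/(n + 1)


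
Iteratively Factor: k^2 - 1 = (k - 1)*(k + 1)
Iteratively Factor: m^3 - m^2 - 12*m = (m + 3)*(m^2 - 4*m) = m*(m + 3)*(m - 4)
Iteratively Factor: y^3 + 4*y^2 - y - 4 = (y + 1)*(y^2 + 3*y - 4) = (y - 1)*(y + 1)*(y + 4)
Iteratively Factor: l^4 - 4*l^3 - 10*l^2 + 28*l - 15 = (l - 1)*(l^3 - 3*l^2 - 13*l + 15) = (l - 1)^2*(l^2 - 2*l - 15) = (l - 1)^2*(l + 3)*(l - 5)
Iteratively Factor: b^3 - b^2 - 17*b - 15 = (b - 5)*(b^2 + 4*b + 3) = (b - 5)*(b + 3)*(b + 1)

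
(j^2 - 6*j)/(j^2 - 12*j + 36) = j/(j - 6)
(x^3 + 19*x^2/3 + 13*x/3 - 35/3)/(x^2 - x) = x + 22/3 + 35/(3*x)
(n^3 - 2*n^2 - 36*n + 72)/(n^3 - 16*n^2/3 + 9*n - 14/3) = 3*(n^2 - 36)/(3*n^2 - 10*n + 7)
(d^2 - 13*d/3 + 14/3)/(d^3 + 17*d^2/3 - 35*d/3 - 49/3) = (d - 2)/(d^2 + 8*d + 7)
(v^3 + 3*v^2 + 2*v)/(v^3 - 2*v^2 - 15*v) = (v^2 + 3*v + 2)/(v^2 - 2*v - 15)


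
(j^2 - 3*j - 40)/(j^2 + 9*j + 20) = (j - 8)/(j + 4)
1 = 1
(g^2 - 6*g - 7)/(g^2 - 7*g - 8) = (g - 7)/(g - 8)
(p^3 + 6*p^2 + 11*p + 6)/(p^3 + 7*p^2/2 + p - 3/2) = 2*(p + 2)/(2*p - 1)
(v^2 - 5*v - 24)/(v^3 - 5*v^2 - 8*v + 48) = (v - 8)/(v^2 - 8*v + 16)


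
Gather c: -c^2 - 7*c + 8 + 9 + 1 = -c^2 - 7*c + 18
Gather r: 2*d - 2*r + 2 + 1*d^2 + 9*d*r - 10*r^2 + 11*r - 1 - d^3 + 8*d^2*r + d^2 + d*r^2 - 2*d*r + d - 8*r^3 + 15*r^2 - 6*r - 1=-d^3 + 2*d^2 + 3*d - 8*r^3 + r^2*(d + 5) + r*(8*d^2 + 7*d + 3)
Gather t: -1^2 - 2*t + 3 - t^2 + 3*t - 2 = -t^2 + t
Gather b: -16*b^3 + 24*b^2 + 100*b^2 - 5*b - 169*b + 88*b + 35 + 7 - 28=-16*b^3 + 124*b^2 - 86*b + 14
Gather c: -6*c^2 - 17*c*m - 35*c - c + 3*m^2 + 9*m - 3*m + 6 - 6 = -6*c^2 + c*(-17*m - 36) + 3*m^2 + 6*m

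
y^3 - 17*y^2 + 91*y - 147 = (y - 7)^2*(y - 3)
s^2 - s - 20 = (s - 5)*(s + 4)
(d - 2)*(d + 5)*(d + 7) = d^3 + 10*d^2 + 11*d - 70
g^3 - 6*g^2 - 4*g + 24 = (g - 6)*(g - 2)*(g + 2)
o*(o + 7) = o^2 + 7*o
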